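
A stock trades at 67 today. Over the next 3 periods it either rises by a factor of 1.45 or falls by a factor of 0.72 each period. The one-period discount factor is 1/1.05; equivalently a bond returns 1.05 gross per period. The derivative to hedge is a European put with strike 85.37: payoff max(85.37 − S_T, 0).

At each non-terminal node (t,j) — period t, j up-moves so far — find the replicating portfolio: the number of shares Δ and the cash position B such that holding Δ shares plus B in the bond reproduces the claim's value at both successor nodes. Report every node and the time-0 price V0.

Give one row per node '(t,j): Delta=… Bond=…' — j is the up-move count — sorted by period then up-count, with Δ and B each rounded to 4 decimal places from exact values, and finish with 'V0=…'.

The replicating-portfolio and risk-neutral prices coincide; use p* = (1.05−0.72)/(1.45−0.72) = 0.4521 for the latter.
Terminal values V(3,·): V(3,0)=60.3624, V(3,1)=35.0074, V(3,2)=0.0000, V(3,3)=0.0000
(2,0): S=34.7328. Δ = (V_up−V_dn)/(S_up−S_dn) = (35.0074−60.3624)/(50.3626−25.0076) = -1.0000. V = [p*·35.0074 + (1−p*)·60.3624]/1.05 = 46.5720. B = V − Δ·S = 81.3048.
(2,1): S=69.9480. Δ = (V_up−V_dn)/(S_up−S_dn) = (0.0000−35.0074)/(101.4246−50.3626) = -0.6856. V = [p*·0.0000 + (1−p*)·35.0074]/1.05 = 18.2687. B = V − Δ·S = 66.2241.
(2,2): S=140.8675. Δ = (V_up−V_dn)/(S_up−S_dn) = (0.0000−0.0000)/(204.2579−101.4246) = 0.0000. V = [p*·0.0000 + (1−p*)·0.0000]/1.05 = 0.0000. B = V − Δ·S = 0.0000.
(1,0): S=48.2400. Δ = (V_up−V_dn)/(S_up−S_dn) = (18.2687−46.5720)/(69.9480−34.7328) = -0.8037. V = [p*·18.2687 + (1−p*)·46.5720]/1.05 = 32.1689. B = V − Δ·S = 70.9405.
(1,1): S=97.1500. Δ = (V_up−V_dn)/(S_up−S_dn) = (0.0000−18.2687)/(140.8675−69.9480) = -0.2576. V = [p*·0.0000 + (1−p*)·18.2687]/1.05 = 9.5336. B = V − Δ·S = 34.5592.
(0,0): S=67.0000. Δ = (V_up−V_dn)/(S_up−S_dn) = (9.5336−32.1689)/(97.1500−48.2400) = -0.4628. V = [p*·9.5336 + (1−p*)·32.1689]/1.05 = 20.8919. B = V − Δ·S = 51.8992.
Check: Δ(0,0)·S0 + B(0,0) = 20.8919 = V0.

(0,0): Delta=-0.4628 Bond=51.8992
(1,0): Delta=-0.8037 Bond=70.9405
(1,1): Delta=-0.2576 Bond=34.5592
(2,0): Delta=-1.0000 Bond=81.3048
(2,1): Delta=-0.6856 Bond=66.2241
(2,2): Delta=0.0000 Bond=0.0000
V0=20.8919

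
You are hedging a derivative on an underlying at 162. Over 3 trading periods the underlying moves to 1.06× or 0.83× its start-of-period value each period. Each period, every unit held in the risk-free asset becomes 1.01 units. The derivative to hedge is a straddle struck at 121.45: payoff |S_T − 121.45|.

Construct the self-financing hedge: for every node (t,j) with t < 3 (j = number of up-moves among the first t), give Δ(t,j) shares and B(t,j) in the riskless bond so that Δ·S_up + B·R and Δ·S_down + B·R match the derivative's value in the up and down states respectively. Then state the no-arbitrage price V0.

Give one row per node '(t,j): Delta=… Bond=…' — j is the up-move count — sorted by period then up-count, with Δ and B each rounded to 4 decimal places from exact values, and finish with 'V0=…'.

Under the risk-neutral measure, an up-move has probability p* = (R−d)/(u−d) = 0.7826 and values discount at R = 1.01.
At expiry t=3: V(3,0)=28.8205, V(3,1)=3.1521, V(3,2)=29.6293, V(3,3)=71.4946
  t=2,j=0: stock 111.6018 → up 118.2979 (V=3.1521), down 92.6295 (V=28.8205). Price 8.6457; hedge Δ=-1.0000, bond B=120.2475.
  t=2,j=1: stock 142.5276 → up 151.0793 (V=29.6293), down 118.2979 (V=3.1521). Price 23.6370; hedge Δ=0.8077, bond B=-91.4811.
  t=2,j=2: stock 182.0232 → up 192.9446 (V=71.4946), down 151.0793 (V=29.6293). Price 61.7757; hedge Δ=1.0000, bond B=-120.2475.
  t=1,j=0: stock 134.4600 → up 142.5276 (V=23.6370), down 111.6018 (V=8.6457). Price 20.1762; hedge Δ=0.4847, bond B=-45.0031.
  t=1,j=1: stock 171.7200 → up 182.0232 (V=61.7757), down 142.5276 (V=23.6370). Price 52.9551; hedge Δ=0.9656, bond B=-112.8653.
  t=0,j=0: stock 162.0000 → up 171.7200 (V=52.9551), down 134.4600 (V=20.1762). Price 45.3755; hedge Δ=0.8797, bond B=-97.1412.
The time-0 hedge costs 45.3755, which is the no-arbitrage price.

(0,0): Delta=0.8797 Bond=-97.1412
(1,0): Delta=0.4847 Bond=-45.0031
(1,1): Delta=0.9656 Bond=-112.8653
(2,0): Delta=-1.0000 Bond=120.2475
(2,1): Delta=0.8077 Bond=-91.4811
(2,2): Delta=1.0000 Bond=-120.2475
V0=45.3755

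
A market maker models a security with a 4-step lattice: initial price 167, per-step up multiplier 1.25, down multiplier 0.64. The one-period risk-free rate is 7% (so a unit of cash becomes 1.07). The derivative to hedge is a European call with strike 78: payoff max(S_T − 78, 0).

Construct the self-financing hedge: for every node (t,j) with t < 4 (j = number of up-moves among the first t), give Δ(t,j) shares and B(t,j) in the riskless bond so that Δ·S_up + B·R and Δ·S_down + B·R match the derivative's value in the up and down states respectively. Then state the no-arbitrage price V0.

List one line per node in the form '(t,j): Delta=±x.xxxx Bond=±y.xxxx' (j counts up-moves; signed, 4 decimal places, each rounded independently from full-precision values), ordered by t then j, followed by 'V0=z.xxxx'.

No-arbitrage ⇒ martingale measure with p* = (R−d)/(u−d) = 0.7049.
Terminal payoffs: V(4,0)=0.0000, V(4,1)=0.0000, V(4,2)=28.8800, V(4,3)=130.7500, V(4,4)=329.7148
(3,0): S=43.7780. Δ = (V_up−V_dn)/(S_up−S_dn) = (0.0000−0.0000)/(54.7226−28.0180) = 0.0000. V = [p*·0.0000 + (1−p*)·0.0000]/1.07 = 0.0000. B = V − Δ·S = 0.0000.
(3,1): S=85.5040. Δ = (V_up−V_dn)/(S_up−S_dn) = (28.8800−0.0000)/(106.8800−54.7226) = 0.5537. V = [p*·28.8800 + (1−p*)·0.0000]/1.07 = 19.0262. B = V − Δ·S = -28.3181.
(3,2): S=167.0000. Δ = (V_up−V_dn)/(S_up−S_dn) = (130.7500−28.8800)/(208.7500−106.8800) = 1.0000. V = [p*·130.7500 + (1−p*)·28.8800]/1.07 = 94.1028. B = V − Δ·S = -72.8972.
(3,3): S=326.1719. Δ = (V_up−V_dn)/(S_up−S_dn) = (329.7148−130.7500)/(407.7148−208.7500) = 1.0000. V = [p*·329.7148 + (1−p*)·130.7500]/1.07 = 253.2747. B = V − Δ·S = -72.8972.
(2,0): S=68.4032. Δ = (V_up−V_dn)/(S_up−S_dn) = (19.0262−0.0000)/(85.5040−43.7780) = 0.4560. V = [p*·19.0262 + (1−p*)·0.0000]/1.07 = 12.5345. B = V − Δ·S = -18.6560.
(2,1): S=133.6000. Δ = (V_up−V_dn)/(S_up−S_dn) = (94.1028−19.0262)/(167.0000−85.5040) = 0.9212. V = [p*·94.1028 + (1−p*)·19.0262]/1.07 = 67.2421. B = V − Δ·S = -55.8343.
(2,2): S=260.9375. Δ = (V_up−V_dn)/(S_up−S_dn) = (253.2747−94.1028)/(326.1719−167.0000) = 1.0000. V = [p*·253.2747 + (1−p*)·94.1028]/1.07 = 192.8093. B = V − Δ·S = -68.1282.
(1,0): S=106.8800. Δ = (V_up−V_dn)/(S_up−S_dn) = (67.2421−12.5345)/(133.6000−68.4032) = 0.8391. V = [p*·67.2421 + (1−p*)·12.5345]/1.07 = 47.7560. B = V − Δ·S = -41.9286.
(1,1): S=208.7500. Δ = (V_up−V_dn)/(S_up−S_dn) = (192.8093−67.2421)/(260.9375−133.6000) = 0.9861. V = [p*·192.8093 + (1−p*)·67.2421]/1.07 = 145.5670. B = V − Δ·S = -60.2808.
(0,0): S=167.0000. Δ = (V_up−V_dn)/(S_up−S_dn) = (145.5670−47.7560)/(208.7500−106.8800) = 0.9602. V = [p*·145.5670 + (1−p*)·47.7560]/1.07 = 109.0698. B = V − Δ·S = -51.2761.
Root portfolio cost Δ·167+B reproduces V0=109.0698.

(0,0): Delta=0.9602 Bond=-51.2761
(1,0): Delta=0.8391 Bond=-41.9286
(1,1): Delta=0.9861 Bond=-60.2808
(2,0): Delta=0.4560 Bond=-18.6560
(2,1): Delta=0.9212 Bond=-55.8343
(2,2): Delta=1.0000 Bond=-68.1282
(3,0): Delta=0.0000 Bond=0.0000
(3,1): Delta=0.5537 Bond=-28.3181
(3,2): Delta=1.0000 Bond=-72.8972
(3,3): Delta=1.0000 Bond=-72.8972
V0=109.0698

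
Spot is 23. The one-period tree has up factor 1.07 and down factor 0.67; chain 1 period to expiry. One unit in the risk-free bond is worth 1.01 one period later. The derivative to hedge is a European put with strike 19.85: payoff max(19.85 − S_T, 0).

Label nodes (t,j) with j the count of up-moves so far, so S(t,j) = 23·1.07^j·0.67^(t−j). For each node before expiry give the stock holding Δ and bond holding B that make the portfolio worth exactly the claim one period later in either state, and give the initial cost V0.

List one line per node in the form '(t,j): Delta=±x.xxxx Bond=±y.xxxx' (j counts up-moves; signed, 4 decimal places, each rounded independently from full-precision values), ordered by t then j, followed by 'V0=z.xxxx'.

Since d<R<u, set p* = (R−d)/(u−d) = 0.8500; price each node as the discounted p*-expectation of its children.
Terminal payoffs: V(1,0)=4.4400, V(1,1)=0.0000
Node (0,0) S=23.0000: V=(p*·0.0000+(1−p*)·4.4400)/1.01=0.6594; Δ=(0.0000−4.4400)/(24.6100−15.4100)=-0.4826; B=V−Δ·S=11.7594
Check: Δ(0,0)·S0 + B(0,0) = 0.6594 = V0.

(0,0): Delta=-0.4826 Bond=11.7594
V0=0.6594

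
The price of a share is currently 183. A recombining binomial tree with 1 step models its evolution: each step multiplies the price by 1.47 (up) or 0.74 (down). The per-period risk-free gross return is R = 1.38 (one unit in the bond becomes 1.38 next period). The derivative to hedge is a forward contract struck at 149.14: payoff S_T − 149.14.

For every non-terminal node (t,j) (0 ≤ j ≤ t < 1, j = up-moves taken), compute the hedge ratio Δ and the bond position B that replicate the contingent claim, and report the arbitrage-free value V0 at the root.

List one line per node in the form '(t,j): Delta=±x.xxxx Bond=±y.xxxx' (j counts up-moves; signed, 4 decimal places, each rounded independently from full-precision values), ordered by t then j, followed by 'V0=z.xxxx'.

(0,0): Delta=1.0000 Bond=-108.0725
V0=74.9275

Under the risk-neutral measure, an up-move has probability p* = (R−d)/(u−d) = 0.8767 and values discount at R = 1.38.
Terminal payoffs: V(1,0)=-13.7200, V(1,1)=119.8700
Node (0,0) S=183.0000: V=(p*·119.8700+(1−p*)·-13.7200)/1.38=74.9275; Δ=(119.8700−-13.7200)/(269.0100−135.4200)=1.0000; B=V−Δ·S=-108.0725
Root portfolio cost Δ·183+B reproduces V0=74.9275.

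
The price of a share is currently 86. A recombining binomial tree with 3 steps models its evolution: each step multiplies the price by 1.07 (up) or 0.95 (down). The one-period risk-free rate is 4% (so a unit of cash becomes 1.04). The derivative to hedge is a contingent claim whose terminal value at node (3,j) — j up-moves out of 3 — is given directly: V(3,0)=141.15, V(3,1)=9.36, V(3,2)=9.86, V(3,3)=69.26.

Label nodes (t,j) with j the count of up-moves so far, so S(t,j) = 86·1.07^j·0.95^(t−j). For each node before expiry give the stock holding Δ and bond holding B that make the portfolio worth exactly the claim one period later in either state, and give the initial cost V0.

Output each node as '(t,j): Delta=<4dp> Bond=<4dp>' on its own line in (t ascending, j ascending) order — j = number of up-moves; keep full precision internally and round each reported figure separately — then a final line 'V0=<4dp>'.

Risk-neutral probability p* = (R−d)/(u−d) = (1.04−0.95)/(1.07−0.95) = 0.7500.
Terminal values V(3,·): V(3,0)=141.1500, V(3,1)=9.3600, V(3,2)=9.8600, V(3,3)=69.2600
(2,0): S=77.6150. Δ = (V_up−V_dn)/(S_up−S_dn) = (9.3600−141.1500)/(83.0481−73.7342) = -14.1500. V = [p*·9.3600 + (1−p*)·141.1500]/1.04 = 40.6803. B = V − Δ·S = 1138.9303.
(2,1): S=87.4190. Δ = (V_up−V_dn)/(S_up−S_dn) = (9.8600−9.3600)/(93.5383−83.0481) = 0.0477. V = [p*·9.8600 + (1−p*)·9.3600]/1.04 = 9.3606. B = V − Δ·S = 5.1939.
(2,2): S=98.4614. Δ = (V_up−V_dn)/(S_up−S_dn) = (69.2600−9.8600)/(105.3537−93.5383) = 5.0274. V = [p*·69.2600 + (1−p*)·9.8600]/1.04 = 52.3173. B = V − Δ·S = -442.6827.
(1,0): S=81.7000. Δ = (V_up−V_dn)/(S_up−S_dn) = (9.3606−40.6803)/(87.4190−77.6150) = -3.1946. V = [p*·9.3606 + (1−p*)·40.6803]/1.04 = 16.5293. B = V − Δ·S = 277.5269.
(1,1): S=92.0200. Δ = (V_up−V_dn)/(S_up−S_dn) = (52.3173−9.3606)/(98.4614−87.4190) = 3.8902. V = [p*·52.3173 + (1−p*)·9.3606]/1.04 = 39.9790. B = V − Δ·S = -317.9938.
(0,0): S=86.0000. Δ = (V_up−V_dn)/(S_up−S_dn) = (39.9790−16.5293)/(92.0200−81.7000) = 2.2723. V = [p*·39.9790 + (1−p*)·16.5293]/1.04 = 32.8044. B = V − Δ·S = -162.6092.
Each (Δ,B) replicates both successor values, so the strategy is self-financing and V0 is arbitrage-free.

(0,0): Delta=2.2723 Bond=-162.6092
(1,0): Delta=-3.1946 Bond=277.5269
(1,1): Delta=3.8902 Bond=-317.9938
(2,0): Delta=-14.1500 Bond=1138.9303
(2,1): Delta=0.0477 Bond=5.1939
(2,2): Delta=5.0274 Bond=-442.6827
V0=32.8044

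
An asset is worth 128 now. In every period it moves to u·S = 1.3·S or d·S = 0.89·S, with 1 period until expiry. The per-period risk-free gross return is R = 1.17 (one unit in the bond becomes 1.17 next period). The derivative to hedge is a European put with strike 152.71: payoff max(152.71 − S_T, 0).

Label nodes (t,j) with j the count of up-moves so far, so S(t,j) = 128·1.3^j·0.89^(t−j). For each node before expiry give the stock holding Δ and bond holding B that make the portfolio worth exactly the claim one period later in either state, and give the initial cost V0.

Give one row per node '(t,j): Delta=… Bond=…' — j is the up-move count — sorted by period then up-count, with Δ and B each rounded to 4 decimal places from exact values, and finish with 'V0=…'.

(0,0): Delta=-0.7391 Bond=105.1220
V0=10.5122

Risk-neutral probability p* = (R−d)/(u−d) = (1.17−0.89)/(1.3−0.89) = 0.6829.
Payoff layer (t=1): V(1,0)=38.7900, V(1,1)=0.0000
(0,0): S=128.0000. Δ = (V_up−V_dn)/(S_up−S_dn) = (0.0000−38.7900)/(166.4000−113.9200) = -0.7391. V = [p*·0.0000 + (1−p*)·38.7900]/1.17 = 10.5122. B = V − Δ·S = 105.1220.
Each (Δ,B) replicates both successor values, so the strategy is self-financing and V0 is arbitrage-free.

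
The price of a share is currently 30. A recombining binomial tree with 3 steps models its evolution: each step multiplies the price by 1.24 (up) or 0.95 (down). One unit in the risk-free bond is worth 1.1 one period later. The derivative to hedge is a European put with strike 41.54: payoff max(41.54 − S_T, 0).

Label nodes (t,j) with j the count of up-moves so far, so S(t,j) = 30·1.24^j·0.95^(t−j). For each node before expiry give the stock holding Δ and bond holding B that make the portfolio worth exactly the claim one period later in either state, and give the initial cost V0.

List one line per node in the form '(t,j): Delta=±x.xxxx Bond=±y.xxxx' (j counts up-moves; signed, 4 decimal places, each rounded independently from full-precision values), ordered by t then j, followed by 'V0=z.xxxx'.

(0,0): Delta=-0.5518 Bond=20.0554
(1,0): Delta=-0.8702 Bond=31.1356
(1,1): Delta=-0.3241 Bond=13.5914
(2,0): Delta=-1.0000 Bond=37.7636
(2,1): Delta=-0.7774 Bond=30.9689
(2,2): Delta=0.0000 Bond=0.0000
V0=3.5018

Risk-neutral probability p* = (R−d)/(u−d) = (1.1−0.95)/(1.24−0.95) = 0.5172.
Terminal payoffs: V(3,0)=15.8188, V(3,1)=7.9670, V(3,2)=0.0000, V(3,3)=0.0000
Node (2,0) S=27.0750: V=(p*·7.9670+(1−p*)·15.8188)/1.1=10.6886; Δ=(7.9670−15.8188)/(33.5730−25.7212)=-1.0000; B=V−Δ·S=37.7636
Node (2,1) S=35.3400: V=(p*·0.0000+(1−p*)·7.9670)/1.1=3.4965; Δ=(0.0000−7.9670)/(43.8216−33.5730)=-0.7774; B=V−Δ·S=30.9689
Node (2,2) S=46.1280: V=(p*·0.0000+(1−p*)·0.0000)/1.1=0.0000; Δ=(0.0000−0.0000)/(57.1987−43.8216)=0.0000; B=V−Δ·S=0.0000
Node (1,0) S=28.5000: V=(p*·3.4965+(1−p*)·10.6886)/1.1=6.3351; Δ=(3.4965−10.6886)/(35.3400−27.0750)=-0.8702; B=V−Δ·S=31.1356
Node (1,1) S=37.2000: V=(p*·0.0000+(1−p*)·3.4965)/1.1=1.5345; Δ=(0.0000−3.4965)/(46.1280−35.3400)=-0.3241; B=V−Δ·S=13.5914
Node (0,0) S=30.0000: V=(p*·1.5345+(1−p*)·6.3351)/1.1=3.5018; Δ=(1.5345−6.3351)/(37.2000−28.5000)=-0.5518; B=V−Δ·S=20.0554
Check: Δ(0,0)·S0 + B(0,0) = 3.5018 = V0.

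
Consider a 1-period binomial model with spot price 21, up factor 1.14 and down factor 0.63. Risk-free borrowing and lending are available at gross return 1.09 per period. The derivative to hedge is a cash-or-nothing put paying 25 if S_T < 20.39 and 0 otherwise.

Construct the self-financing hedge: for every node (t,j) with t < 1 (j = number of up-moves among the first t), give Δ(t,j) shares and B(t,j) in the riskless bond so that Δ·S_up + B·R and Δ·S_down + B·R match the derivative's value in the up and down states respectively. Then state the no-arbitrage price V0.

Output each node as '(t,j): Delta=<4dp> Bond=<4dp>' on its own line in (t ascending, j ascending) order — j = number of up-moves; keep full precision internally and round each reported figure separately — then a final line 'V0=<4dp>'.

Under the risk-neutral measure, an up-move has probability p* = (R−d)/(u−d) = 0.9020 and values discount at R = 1.09.
Terminal values V(1,·): V(1,0)=25.0000, V(1,1)=0.0000
Node (0,0) S=21.0000: V=(p*·0.0000+(1−p*)·25.0000)/1.09=2.2486; Δ=(0.0000−25.0000)/(23.9400−13.2300)=-2.3343; B=V−Δ·S=51.2682
Check: Δ(0,0)·S0 + B(0,0) = 2.2486 = V0.

(0,0): Delta=-2.3343 Bond=51.2682
V0=2.2486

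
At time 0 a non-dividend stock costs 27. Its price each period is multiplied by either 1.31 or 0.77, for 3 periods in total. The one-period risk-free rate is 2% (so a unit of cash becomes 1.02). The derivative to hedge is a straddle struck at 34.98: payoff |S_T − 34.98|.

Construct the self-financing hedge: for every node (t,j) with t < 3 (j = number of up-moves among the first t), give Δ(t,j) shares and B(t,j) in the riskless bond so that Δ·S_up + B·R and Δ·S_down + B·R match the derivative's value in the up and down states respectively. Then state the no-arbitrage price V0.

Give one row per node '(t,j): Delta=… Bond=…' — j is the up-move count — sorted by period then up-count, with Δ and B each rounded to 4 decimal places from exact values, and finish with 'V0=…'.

The replicating-portfolio and risk-neutral prices coincide; use p* = (1.02−0.77)/(1.31−0.77) = 0.4630 for the latter.
Payoff layer (t=3): V(3,0)=22.6536, V(3,1)=14.0091, V(3,2)=0.6977, V(3,3)=25.7185
  t=2,j=0: stock 16.0083 → up 20.9709 (V=14.0091), down 12.3264 (V=22.6536). Price 18.2858; hedge Δ=-1.0000, bond B=34.2941.
  t=2,j=1: stock 27.2349 → up 35.6777 (V=0.6977), down 20.9709 (V=14.0091). Price 7.6926; hedge Δ=-0.9051, bond B=32.3433.
  t=2,j=2: stock 46.3347 → up 60.6985 (V=25.7185), down 35.6777 (V=0.6977). Price 12.0406; hedge Δ=1.0000, bond B=-34.2941.
  t=1,j=0: stock 20.7900 → up 27.2349 (V=7.6926), down 16.0083 (V=18.2858). Price 13.1192; hedge Δ=-0.9436, bond B=32.7363.
  t=1,j=1: stock 35.3700 → up 46.3347 (V=12.0406), down 27.2349 (V=7.6926). Price 9.5152; hedge Δ=0.2276, bond B=1.4634.
  t=0,j=0: stock 27.0000 → up 35.3700 (V=9.5152), down 20.7900 (V=13.1192). Price 11.2262; hedge Δ=-0.2472, bond B=17.9001.
Self-financing check: at every node Δ·S+B equals the discounted successor values.

(0,0): Delta=-0.2472 Bond=17.9001
(1,0): Delta=-0.9436 Bond=32.7363
(1,1): Delta=0.2276 Bond=1.4634
(2,0): Delta=-1.0000 Bond=34.2941
(2,1): Delta=-0.9051 Bond=32.3433
(2,2): Delta=1.0000 Bond=-34.2941
V0=11.2262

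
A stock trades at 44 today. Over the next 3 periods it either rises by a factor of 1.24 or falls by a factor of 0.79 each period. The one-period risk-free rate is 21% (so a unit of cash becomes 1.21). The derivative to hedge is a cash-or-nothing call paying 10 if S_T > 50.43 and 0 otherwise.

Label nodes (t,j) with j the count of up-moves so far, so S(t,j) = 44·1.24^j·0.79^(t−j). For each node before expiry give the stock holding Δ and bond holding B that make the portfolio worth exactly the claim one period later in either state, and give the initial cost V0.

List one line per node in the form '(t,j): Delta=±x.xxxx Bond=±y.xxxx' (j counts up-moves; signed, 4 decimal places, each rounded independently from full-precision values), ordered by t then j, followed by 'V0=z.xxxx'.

The replicating-portfolio and risk-neutral prices coincide; use p* = (1.21−0.79)/(1.24−0.79) = 0.9333 for the latter.
Terminal values V(3,·): V(3,0)=0.0000, V(3,1)=0.0000, V(3,2)=10.0000, V(3,3)=10.0000
Node (2,0) S=27.4604: V=(p*·0.0000+(1−p*)·0.0000)/1.21=0.0000; Δ=(0.0000−0.0000)/(34.0509−21.6937)=0.0000; B=V−Δ·S=0.0000
Node (2,1) S=43.1024: V=(p*·10.0000+(1−p*)·0.0000)/1.21=7.7135; Δ=(10.0000−0.0000)/(53.4470−34.0509)=0.5156; B=V−Δ·S=-14.5087
Node (2,2) S=67.6544: V=(p*·10.0000+(1−p*)·10.0000)/1.21=8.2645; Δ=(10.0000−10.0000)/(83.8915−53.4470)=0.0000; B=V−Δ·S=8.2645
Node (1,0) S=34.7600: V=(p*·7.7135+(1−p*)·0.0000)/1.21=5.9498; Δ=(7.7135−0.0000)/(43.1024−27.4604)=0.4931; B=V−Δ·S=-11.1913
Node (1,1) S=54.5600: V=(p*·8.2645+(1−p*)·7.7135)/1.21=6.7998; Δ=(8.2645−7.7135)/(67.6544−43.1024)=0.0224; B=V−Δ·S=5.5754
Node (0,0) S=44.0000: V=(p*·6.7998+(1−p*)·5.9498)/1.21=5.5728; Δ=(6.7998−5.9498)/(54.5600−34.7600)=0.0429; B=V−Δ·S=3.6840
Root portfolio cost Δ·44+B reproduces V0=5.5728.

(0,0): Delta=0.0429 Bond=3.6840
(1,0): Delta=0.4931 Bond=-11.1913
(1,1): Delta=0.0224 Bond=5.5754
(2,0): Delta=0.0000 Bond=0.0000
(2,1): Delta=0.5156 Bond=-14.5087
(2,2): Delta=0.0000 Bond=8.2645
V0=5.5728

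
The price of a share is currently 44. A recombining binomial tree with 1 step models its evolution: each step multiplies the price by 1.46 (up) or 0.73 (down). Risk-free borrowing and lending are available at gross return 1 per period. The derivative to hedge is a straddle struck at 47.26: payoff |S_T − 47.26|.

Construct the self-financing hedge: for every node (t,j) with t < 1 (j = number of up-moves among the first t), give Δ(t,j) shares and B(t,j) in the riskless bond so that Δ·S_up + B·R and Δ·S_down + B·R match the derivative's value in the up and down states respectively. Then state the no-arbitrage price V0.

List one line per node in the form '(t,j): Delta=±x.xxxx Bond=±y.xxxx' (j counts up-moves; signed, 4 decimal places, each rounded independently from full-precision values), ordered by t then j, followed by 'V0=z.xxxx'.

(0,0): Delta=0.0573 Bond=13.3000
V0=15.8205

The replicating-portfolio and risk-neutral prices coincide; use p* = (1−0.73)/(1.46−0.73) = 0.3699 for the latter.
Terminal values V(1,·): V(1,0)=15.1400, V(1,1)=16.9800
  t=0,j=0: stock 44.0000 → up 64.2400 (V=16.9800), down 32.1200 (V=15.1400). Price 15.8205; hedge Δ=0.0573, bond B=13.3000.
The time-0 hedge costs 15.8205, which is the no-arbitrage price.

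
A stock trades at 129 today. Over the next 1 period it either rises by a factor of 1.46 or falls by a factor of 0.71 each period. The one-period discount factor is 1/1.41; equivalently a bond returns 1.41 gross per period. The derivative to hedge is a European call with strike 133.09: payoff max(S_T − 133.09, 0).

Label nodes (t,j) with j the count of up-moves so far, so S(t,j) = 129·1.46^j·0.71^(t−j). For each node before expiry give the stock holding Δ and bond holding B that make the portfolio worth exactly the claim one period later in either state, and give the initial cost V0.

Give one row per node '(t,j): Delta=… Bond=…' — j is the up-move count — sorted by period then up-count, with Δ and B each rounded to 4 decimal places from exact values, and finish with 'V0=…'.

No-arbitrage ⇒ martingale measure with p* = (R−d)/(u−d) = 0.9333.
Payoff layer (t=1): V(1,0)=0.0000, V(1,1)=55.2500
(0,0): S=129.0000. Δ = (V_up−V_dn)/(S_up−S_dn) = (55.2500−0.0000)/(188.3400−91.5900) = 0.5711. V = [p*·55.2500 + (1−p*)·0.0000]/1.41 = 36.5721. B = V − Δ·S = -37.0946.
Check: Δ(0,0)·S0 + B(0,0) = 36.5721 = V0.

(0,0): Delta=0.5711 Bond=-37.0946
V0=36.5721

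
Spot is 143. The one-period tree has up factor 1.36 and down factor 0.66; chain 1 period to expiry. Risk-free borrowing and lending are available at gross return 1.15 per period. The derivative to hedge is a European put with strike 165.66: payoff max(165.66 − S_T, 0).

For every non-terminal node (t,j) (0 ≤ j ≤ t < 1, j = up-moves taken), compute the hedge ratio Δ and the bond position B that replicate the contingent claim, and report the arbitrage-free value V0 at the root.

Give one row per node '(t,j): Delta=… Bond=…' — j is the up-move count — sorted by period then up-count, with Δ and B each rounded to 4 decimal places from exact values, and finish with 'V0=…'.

Under the risk-neutral measure, an up-move has probability p* = (R−d)/(u−d) = 0.7000 and values discount at R = 1.15.
Terminal payoffs: V(1,0)=71.2800, V(1,1)=0.0000
(0,0): S=143.0000. Δ = (V_up−V_dn)/(S_up−S_dn) = (0.0000−71.2800)/(194.4800−94.3800) = -0.7121. V = [p*·0.0000 + (1−p*)·71.2800]/1.15 = 18.5948. B = V − Δ·S = 120.4234.
Root portfolio cost Δ·143+B reproduces V0=18.5948.

(0,0): Delta=-0.7121 Bond=120.4234
V0=18.5948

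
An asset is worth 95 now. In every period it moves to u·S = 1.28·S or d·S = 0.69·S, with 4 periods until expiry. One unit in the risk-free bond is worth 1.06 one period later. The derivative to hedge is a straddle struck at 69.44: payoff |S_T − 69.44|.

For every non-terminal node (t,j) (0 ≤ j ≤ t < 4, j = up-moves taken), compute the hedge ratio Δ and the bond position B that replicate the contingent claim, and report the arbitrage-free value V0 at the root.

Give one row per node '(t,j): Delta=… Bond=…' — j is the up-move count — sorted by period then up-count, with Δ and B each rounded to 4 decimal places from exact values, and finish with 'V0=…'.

(0,0): Delta=0.7403 Bond=-22.7841
(1,0): Delta=0.2473 Bond=8.1608
(1,1): Delta=0.8983 Bond=-43.3637
(2,0): Delta=-0.7932 Bond=55.7126
(2,1): Delta=0.5808 Bond=-19.3325
(2,2): Delta=1.0000 Bond=-61.8014
(3,0): Delta=-1.0000 Bond=65.5094
(3,1): Delta=-0.7269 Bond=55.2179
(3,2): Delta=1.0000 Bond=-65.5094
(3,3): Delta=1.0000 Bond=-65.5094
V0=47.5407

No-arbitrage ⇒ martingale measure with p* = (R−d)/(u−d) = 0.6271.
Payoff layer (t=4): V(4,0)=47.9062, V(4,1)=29.4933, V(4,2)=4.6640, V(4,3)=68.0283, V(4,4)=185.5737
  t=3,j=0: stock 31.2084 → up 39.9467 (V=29.4933), down 21.5338 (V=47.9062). Price 34.3011; hedge Δ=-1.0000, bond B=65.5094.
  t=3,j=1: stock 57.8938 → up 74.1040 (V=4.6640), down 39.9467 (V=29.4933). Price 13.1343; hedge Δ=-0.7269, bond B=55.2179.
  t=3,j=2: stock 107.3971 → up 137.4683 (V=68.0283), down 74.1040 (V=4.6640). Price 41.8877; hedge Δ=1.0000, bond B=-65.5094.
  t=3,j=3: stock 199.2294 → up 255.0137 (V=185.5737), down 137.4683 (V=68.0283). Price 133.7200; hedge Δ=1.0000, bond B=-65.5094.
  t=2,j=0: stock 45.2295 → up 57.8938 (V=13.1343), down 31.2084 (V=34.3011). Price 19.8368; hedge Δ=-0.7932, bond B=55.7126.
  t=2,j=1: stock 83.9040 → up 107.3971 (V=41.8877), down 57.8938 (V=13.1343). Price 29.4020; hedge Δ=0.5808, bond B=-19.3325.
  t=2,j=2: stock 155.6480 → up 199.2294 (V=133.7200), down 107.3971 (V=41.8877). Price 93.8466; hedge Δ=1.0000, bond B=-61.8014.
  t=1,j=0: stock 65.5500 → up 83.9040 (V=29.4020), down 45.2295 (V=19.8368). Price 24.3729; hedge Δ=0.2473, bond B=8.1608.
  t=1,j=1: stock 121.6000 → up 155.6480 (V=93.8466), down 83.9040 (V=29.4020). Price 65.8646; hedge Δ=0.8983, bond B=-43.3637.
  t=0,j=0: stock 95.0000 → up 121.6000 (V=65.8646), down 65.5500 (V=24.3729). Price 47.5407; hedge Δ=0.7403, bond B=-22.7841.
Check: Δ(0,0)·S0 + B(0,0) = 47.5407 = V0.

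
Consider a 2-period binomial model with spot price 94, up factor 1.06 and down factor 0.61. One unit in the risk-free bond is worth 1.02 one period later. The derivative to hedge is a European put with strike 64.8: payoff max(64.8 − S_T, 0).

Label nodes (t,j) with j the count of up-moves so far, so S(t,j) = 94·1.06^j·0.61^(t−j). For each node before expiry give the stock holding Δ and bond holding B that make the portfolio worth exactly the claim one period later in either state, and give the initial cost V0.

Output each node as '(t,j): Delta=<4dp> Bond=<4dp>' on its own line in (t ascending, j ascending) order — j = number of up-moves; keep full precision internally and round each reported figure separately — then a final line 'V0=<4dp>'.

(0,0): Delta=-0.1380 Bond=13.8281
(1,0): Delta=-1.0000 Bond=63.5294
(1,1): Delta=-0.0896 Bond=9.2827
V0=0.8523

The replicating-portfolio and risk-neutral prices coincide; use p* = (1.02−0.61)/(1.06−0.61) = 0.9111 for the latter.
Payoff layer (t=2): V(2,0)=29.8226, V(2,1)=4.0196, V(2,2)=0.0000
(1,0): S=57.3400. Δ = (V_up−V_dn)/(S_up−S_dn) = (4.0196−29.8226)/(60.7804−34.9774) = -1.0000. V = [p*·4.0196 + (1−p*)·29.8226]/1.02 = 6.1894. B = V − Δ·S = 63.5294.
(1,1): S=99.6400. Δ = (V_up−V_dn)/(S_up−S_dn) = (0.0000−4.0196)/(105.6184−60.7804) = -0.0896. V = [p*·0.0000 + (1−p*)·4.0196]/1.02 = 0.3503. B = V − Δ·S = 9.2827.
(0,0): S=94.0000. Δ = (V_up−V_dn)/(S_up−S_dn) = (0.3503−6.1894)/(99.6400−57.3400) = -0.1380. V = [p*·0.3503 + (1−p*)·6.1894]/1.02 = 0.8523. B = V − Δ·S = 13.8281.
Each (Δ,B) replicates both successor values, so the strategy is self-financing and V0 is arbitrage-free.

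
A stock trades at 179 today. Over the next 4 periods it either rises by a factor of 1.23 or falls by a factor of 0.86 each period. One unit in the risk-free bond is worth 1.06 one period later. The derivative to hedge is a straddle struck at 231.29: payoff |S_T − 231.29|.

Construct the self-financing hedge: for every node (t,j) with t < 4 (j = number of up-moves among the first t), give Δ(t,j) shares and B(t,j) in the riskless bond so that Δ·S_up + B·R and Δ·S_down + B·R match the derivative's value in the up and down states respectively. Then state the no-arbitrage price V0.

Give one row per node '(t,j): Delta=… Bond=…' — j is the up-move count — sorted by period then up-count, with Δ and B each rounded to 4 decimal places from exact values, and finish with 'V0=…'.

No-arbitrage ⇒ martingale measure with p* = (R−d)/(u−d) = 0.5405.
Terminal values V(4,·): V(4,0)=133.3755, V(4,1)=91.2496, V(4,2)=30.9996, V(4,3)=55.1719, V(4,4)=178.4171
(3,0): S=113.8540. Δ = (V_up−V_dn)/(S_up−S_dn) = (91.2496−133.3755)/(140.0404−97.9145) = -1.0000. V = [p*·91.2496 + (1−p*)·133.3755]/1.06 = 104.3441. B = V − Δ·S = 218.1981.
(3,1): S=162.8377. Δ = (V_up−V_dn)/(S_up−S_dn) = (30.9996−91.2496)/(200.2904−140.0404) = -1.0000. V = [p*·30.9996 + (1−p*)·91.2496]/1.06 = 55.3604. B = V − Δ·S = 218.1981.
(3,2): S=232.8958. Δ = (V_up−V_dn)/(S_up−S_dn) = (55.1719−30.9996)/(286.4619−200.2904) = 0.2805. V = [p*·55.1719 + (1−p*)·30.9996]/1.06 = 41.5714. B = V − Δ·S = -23.7591.
(3,3): S=333.0952. Δ = (V_up−V_dn)/(S_up−S_dn) = (178.4171−55.1719)/(409.7071−286.4619) = 1.0000. V = [p*·178.4171 + (1−p*)·55.1719]/1.06 = 114.8971. B = V − Δ·S = -218.1981.
(2,0): S=132.3884. Δ = (V_up−V_dn)/(S_up−S_dn) = (55.3604−104.3441)/(162.8377−113.8540) = -1.0000. V = [p*·55.3604 + (1−p*)·104.3441]/1.06 = 73.4589. B = V − Δ·S = 205.8473.
(2,1): S=189.3462. Δ = (V_up−V_dn)/(S_up−S_dn) = (41.5714−55.3604)/(232.8958−162.8377) = -0.1968. V = [p*·41.5714 + (1−p*)·55.3604]/1.06 = 45.1952. B = V − Δ·S = 82.4627.
(2,2): S=270.8091. Δ = (V_up−V_dn)/(S_up−S_dn) = (114.8971−41.5714)/(333.0952−232.8958) = 0.7318. V = [p*·114.8971 + (1−p*)·41.5714]/1.06 = 76.6103. B = V − Δ·S = -121.5672.
(1,0): S=153.9400. Δ = (V_up−V_dn)/(S_up−S_dn) = (45.1952−73.4589)/(189.3462−132.3884) = -0.4962. V = [p*·45.1952 + (1−p*)·73.4589]/1.06 = 54.8879. B = V − Δ·S = 131.2763.
(1,1): S=220.1700. Δ = (V_up−V_dn)/(S_up−S_dn) = (76.6103−45.1952)/(270.8091−189.3462) = 0.3856. V = [p*·76.6103 + (1−p*)·45.1952]/1.06 = 58.6569. B = V − Δ·S = -26.2488.
(0,0): S=179.0000. Δ = (V_up−V_dn)/(S_up−S_dn) = (58.6569−54.8879)/(220.1700−153.9400) = 0.0569. V = [p*·58.6569 + (1−p*)·54.8879]/1.06 = 53.7030. B = V − Δ·S = 43.5166.
Each (Δ,B) replicates both successor values, so the strategy is self-financing and V0 is arbitrage-free.

(0,0): Delta=0.0569 Bond=43.5166
(1,0): Delta=-0.4962 Bond=131.2763
(1,1): Delta=0.3856 Bond=-26.2488
(2,0): Delta=-1.0000 Bond=205.8473
(2,1): Delta=-0.1968 Bond=82.4627
(2,2): Delta=0.7318 Bond=-121.5672
(3,0): Delta=-1.0000 Bond=218.1981
(3,1): Delta=-1.0000 Bond=218.1981
(3,2): Delta=0.2805 Bond=-23.7591
(3,3): Delta=1.0000 Bond=-218.1981
V0=53.7030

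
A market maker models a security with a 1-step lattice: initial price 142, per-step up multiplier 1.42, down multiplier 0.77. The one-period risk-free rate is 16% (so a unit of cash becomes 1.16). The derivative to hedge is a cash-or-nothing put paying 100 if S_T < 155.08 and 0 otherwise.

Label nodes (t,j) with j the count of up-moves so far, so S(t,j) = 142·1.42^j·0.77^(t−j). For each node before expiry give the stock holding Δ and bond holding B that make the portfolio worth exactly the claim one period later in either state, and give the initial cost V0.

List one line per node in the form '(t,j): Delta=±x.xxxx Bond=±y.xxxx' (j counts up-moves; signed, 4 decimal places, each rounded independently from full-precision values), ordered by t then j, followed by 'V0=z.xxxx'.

(0,0): Delta=-1.0834 Bond=188.3289
V0=34.4828

Since d<R<u, set p* = (R−d)/(u−d) = 0.6000; price each node as the discounted p*-expectation of its children.
Terminal values V(1,·): V(1,0)=100.0000, V(1,1)=0.0000
(0,0): S=142.0000. Δ = (V_up−V_dn)/(S_up−S_dn) = (0.0000−100.0000)/(201.6400−109.3400) = -1.0834. V = [p*·0.0000 + (1−p*)·100.0000]/1.16 = 34.4828. B = V − Δ·S = 188.3289.
Self-financing check: at every node Δ·S+B equals the discounted successor values.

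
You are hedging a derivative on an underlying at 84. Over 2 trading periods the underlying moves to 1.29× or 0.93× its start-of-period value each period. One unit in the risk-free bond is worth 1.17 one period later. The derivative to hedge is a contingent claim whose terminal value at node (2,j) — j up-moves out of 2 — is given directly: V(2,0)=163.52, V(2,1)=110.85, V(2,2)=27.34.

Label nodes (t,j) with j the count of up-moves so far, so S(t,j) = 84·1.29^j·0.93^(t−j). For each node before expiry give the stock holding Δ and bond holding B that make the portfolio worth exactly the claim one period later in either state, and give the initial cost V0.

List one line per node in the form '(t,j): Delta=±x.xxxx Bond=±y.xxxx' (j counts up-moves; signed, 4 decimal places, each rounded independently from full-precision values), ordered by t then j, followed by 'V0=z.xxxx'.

The replicating-portfolio and risk-neutral prices coincide; use p* = (1.17−0.93)/(1.29−0.93) = 0.6667 for the latter.
Terminal values V(2,·): V(2,0)=163.5200, V(2,1)=110.8500, V(2,2)=27.3400
(1,0): S=78.1200. Δ = (V_up−V_dn)/(S_up−S_dn) = (110.8500−163.5200)/(100.7748−72.6516) = -1.8728. V = [p*·110.8500 + (1−p*)·163.5200]/1.17 = 109.7493. B = V − Δ·S = 256.0548.
(1,1): S=108.3600. Δ = (V_up−V_dn)/(S_up−S_dn) = (27.3400−110.8500)/(139.7844−100.7748) = -2.1408. V = [p*·27.3400 + (1−p*)·110.8500]/1.17 = 47.1595. B = V − Δ·S = 279.1318.
(0,0): S=84.0000. Δ = (V_up−V_dn)/(S_up−S_dn) = (47.1595−109.7493)/(108.3600−78.1200) = -2.0698. V = [p*·47.1595 + (1−p*)·109.7493]/1.17 = 58.1391. B = V − Δ·S = 231.9995.
Each (Δ,B) replicates both successor values, so the strategy is self-financing and V0 is arbitrage-free.

(0,0): Delta=-2.0698 Bond=231.9995
(1,0): Delta=-1.8728 Bond=256.0548
(1,1): Delta=-2.1408 Bond=279.1318
V0=58.1391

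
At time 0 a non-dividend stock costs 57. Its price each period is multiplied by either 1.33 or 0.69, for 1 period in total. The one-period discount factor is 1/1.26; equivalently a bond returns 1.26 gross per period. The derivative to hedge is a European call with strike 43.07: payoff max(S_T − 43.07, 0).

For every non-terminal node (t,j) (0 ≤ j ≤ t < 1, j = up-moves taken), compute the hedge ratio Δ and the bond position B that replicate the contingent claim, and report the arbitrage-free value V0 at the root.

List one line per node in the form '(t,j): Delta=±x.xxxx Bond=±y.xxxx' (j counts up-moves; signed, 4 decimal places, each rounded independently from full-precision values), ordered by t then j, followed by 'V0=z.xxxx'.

Under the risk-neutral measure, an up-move has probability p* = (R−d)/(u−d) = 0.8906 and values discount at R = 1.26.
At expiry t=1: V(1,0)=0.0000, V(1,1)=32.7400
(0,0): S=57.0000. Δ = (V_up−V_dn)/(S_up−S_dn) = (32.7400−0.0000)/(75.8100−39.3300) = 0.8975. V = [p*·32.7400 + (1−p*)·0.0000]/1.26 = 23.1421. B = V − Δ·S = -28.0141.
Root portfolio cost Δ·57+B reproduces V0=23.1421.

(0,0): Delta=0.8975 Bond=-28.0141
V0=23.1421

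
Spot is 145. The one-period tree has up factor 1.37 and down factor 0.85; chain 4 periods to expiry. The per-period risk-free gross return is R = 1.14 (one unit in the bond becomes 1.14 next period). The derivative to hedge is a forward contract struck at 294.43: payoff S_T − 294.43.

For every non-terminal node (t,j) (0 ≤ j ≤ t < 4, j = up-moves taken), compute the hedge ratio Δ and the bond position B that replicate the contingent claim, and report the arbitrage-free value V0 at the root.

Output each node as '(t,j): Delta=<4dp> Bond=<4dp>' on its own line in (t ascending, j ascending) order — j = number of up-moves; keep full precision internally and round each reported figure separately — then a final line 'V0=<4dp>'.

No-arbitrage ⇒ martingale measure with p* = (R−d)/(u−d) = 0.5577.
At expiry t=4: V(4,0)=-218.7391, V(4,1)=-172.4341, V(4,2)=-97.8013, V(4,3)=22.4893, V(4,4)=216.3693
  t=3,j=0: stock 89.0481 → up 121.9959 (V=-172.4341), down 75.6909 (V=-218.7391). Price -169.2238; hedge Δ=1.0000, bond B=-258.2719.
  t=3,j=1: stock 143.5246 → up 196.6287 (V=-97.8013), down 121.9959 (V=-172.4341). Price -114.7473; hedge Δ=1.0000, bond B=-258.2719.
  t=3,j=2: stock 231.3279 → up 316.9193 (V=22.4893), down 196.6287 (V=-97.8013). Price -26.9440; hedge Δ=1.0000, bond B=-258.2719.
  t=3,j=3: stock 372.8462 → up 510.7993 (V=216.3693), down 316.9193 (V=22.4893). Price 114.5743; hedge Δ=1.0000, bond B=-258.2719.
  t=2,j=0: stock 104.7625 → up 143.5246 (V=-114.7473), down 89.0481 (V=-169.2238). Price -121.7918; hedge Δ=1.0000, bond B=-226.5543.
  t=2,j=1: stock 168.8525 → up 231.3279 (V=-26.9440), down 143.5246 (V=-114.7473). Price -57.7018; hedge Δ=1.0000, bond B=-226.5543.
  t=2,j=2: stock 272.1505 → up 372.8462 (V=114.5743), down 231.3279 (V=-26.9440). Price 45.5962; hedge Δ=1.0000, bond B=-226.5543.
  t=1,j=0: stock 123.2500 → up 168.8525 (V=-57.7018), down 104.7625 (V=-121.7918). Price -75.4819; hedge Δ=1.0000, bond B=-198.7319.
  t=1,j=1: stock 198.6500 → up 272.1505 (V=45.5962), down 168.8525 (V=-57.7018). Price -0.0819; hedge Δ=1.0000, bond B=-198.7319.
  t=0,j=0: stock 145.0000 → up 198.6500 (V=-0.0819), down 123.2500 (V=-75.4819). Price -29.3262; hedge Δ=1.0000, bond B=-174.3262.
Self-financing check: at every node Δ·S+B equals the discounted successor values.

(0,0): Delta=1.0000 Bond=-174.3262
(1,0): Delta=1.0000 Bond=-198.7319
(1,1): Delta=1.0000 Bond=-198.7319
(2,0): Delta=1.0000 Bond=-226.5543
(2,1): Delta=1.0000 Bond=-226.5543
(2,2): Delta=1.0000 Bond=-226.5543
(3,0): Delta=1.0000 Bond=-258.2719
(3,1): Delta=1.0000 Bond=-258.2719
(3,2): Delta=1.0000 Bond=-258.2719
(3,3): Delta=1.0000 Bond=-258.2719
V0=-29.3262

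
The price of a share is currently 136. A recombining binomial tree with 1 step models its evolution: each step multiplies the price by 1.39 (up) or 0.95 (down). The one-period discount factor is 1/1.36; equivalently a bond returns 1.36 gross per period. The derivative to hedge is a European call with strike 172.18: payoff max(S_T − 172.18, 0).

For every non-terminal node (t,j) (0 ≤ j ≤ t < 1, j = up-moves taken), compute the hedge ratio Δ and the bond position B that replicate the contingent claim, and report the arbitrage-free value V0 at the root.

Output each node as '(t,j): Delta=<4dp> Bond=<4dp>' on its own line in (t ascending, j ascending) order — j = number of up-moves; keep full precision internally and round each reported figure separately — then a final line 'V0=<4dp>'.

(0,0): Delta=0.2818 Bond=-26.7664
V0=11.5518

The replicating-portfolio and risk-neutral prices coincide; use p* = (1.36−0.95)/(1.39−0.95) = 0.9318 for the latter.
Terminal payoffs: V(1,0)=0.0000, V(1,1)=16.8600
Node (0,0) S=136.0000: V=(p*·16.8600+(1−p*)·0.0000)/1.36=11.5518; Δ=(16.8600−0.0000)/(189.0400−129.2000)=0.2818; B=V−Δ·S=-26.7664
The time-0 hedge costs 11.5518, which is the no-arbitrage price.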